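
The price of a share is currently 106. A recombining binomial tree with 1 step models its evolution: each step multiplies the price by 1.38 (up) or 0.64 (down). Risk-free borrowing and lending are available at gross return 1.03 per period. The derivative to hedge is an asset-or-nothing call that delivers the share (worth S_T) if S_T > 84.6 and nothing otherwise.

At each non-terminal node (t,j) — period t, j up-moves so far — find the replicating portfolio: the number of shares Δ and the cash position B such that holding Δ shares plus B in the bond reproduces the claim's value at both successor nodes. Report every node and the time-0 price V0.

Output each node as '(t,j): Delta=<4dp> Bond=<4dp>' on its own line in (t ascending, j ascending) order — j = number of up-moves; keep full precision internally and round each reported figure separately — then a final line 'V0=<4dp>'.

(0,0): Delta=1.8649 Bond=-122.8276
V0=74.8481

No-arbitrage ⇒ martingale measure with p* = (R−d)/(u−d) = 0.5270.
Terminal values V(1,·): V(1,0)=0.0000, V(1,1)=146.2800
Node (0,0) S=106.0000: V=(p*·146.2800+(1−p*)·0.0000)/1.03=74.8481; Δ=(146.2800−0.0000)/(146.2800−67.8400)=1.8649; B=V−Δ·S=-122.8276
Each (Δ,B) replicates both successor values, so the strategy is self-financing and V0 is arbitrage-free.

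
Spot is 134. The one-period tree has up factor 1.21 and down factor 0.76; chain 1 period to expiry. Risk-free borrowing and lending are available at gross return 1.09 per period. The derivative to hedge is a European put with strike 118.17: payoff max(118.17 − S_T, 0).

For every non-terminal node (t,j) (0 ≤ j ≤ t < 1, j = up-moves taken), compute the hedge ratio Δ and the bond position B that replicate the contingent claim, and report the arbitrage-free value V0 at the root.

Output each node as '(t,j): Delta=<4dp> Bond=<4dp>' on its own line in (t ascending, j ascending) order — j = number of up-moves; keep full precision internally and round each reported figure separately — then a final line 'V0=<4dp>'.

Under the risk-neutral measure, an up-move has probability p* = (R−d)/(u−d) = 0.7333 and values discount at R = 1.09.
Terminal payoffs: V(1,0)=16.3300, V(1,1)=0.0000
Node (0,0) S=134.0000: V=(p*·0.0000+(1−p*)·16.3300)/1.09=3.9951; Δ=(0.0000−16.3300)/(162.1400−101.8400)=-0.2708; B=V−Δ·S=40.2840
Self-financing check: at every node Δ·S+B equals the discounted successor values.

(0,0): Delta=-0.2708 Bond=40.2840
V0=3.9951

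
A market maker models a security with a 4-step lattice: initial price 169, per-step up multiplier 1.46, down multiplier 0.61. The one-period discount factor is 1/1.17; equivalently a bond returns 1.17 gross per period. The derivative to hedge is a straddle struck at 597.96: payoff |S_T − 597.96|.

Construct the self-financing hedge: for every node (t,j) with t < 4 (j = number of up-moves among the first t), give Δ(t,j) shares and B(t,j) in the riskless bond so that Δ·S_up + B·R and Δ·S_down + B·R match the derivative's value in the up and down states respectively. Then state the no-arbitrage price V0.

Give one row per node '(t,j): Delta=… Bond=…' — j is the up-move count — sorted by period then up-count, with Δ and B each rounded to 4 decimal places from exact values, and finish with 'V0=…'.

No-arbitrage ⇒ martingale measure with p* = (R−d)/(u−d) = 0.6588.
At expiry t=4: V(4,0)=574.5605, V(4,1)=541.9547, V(4,2)=463.9145, V(4,3)=277.1299, V(4,4)=169.9284
  t=3,j=0: stock 38.3598 → up 56.0053 (V=541.9547), down 23.3995 (V=574.5605). Price 472.7171; hedge Δ=-1.0000, bond B=511.0769.
  t=3,j=1: stock 91.8120 → up 134.0455 (V=463.9145), down 56.0053 (V=541.9547). Price 419.2650; hedge Δ=-1.0000, bond B=511.0769.
  t=3,j=2: stock 219.7466 → up 320.8301 (V=277.1299), down 134.0455 (V=463.9145). Price 291.3303; hedge Δ=-1.0000, bond B=511.0769.
  t=3,j=3: stock 525.9510 → up 767.8884 (V=169.9284), down 320.8301 (V=277.1299). Price 176.4983; hedge Δ=-0.2398, bond B=302.6177.
  t=2,j=0: stock 62.8849 → up 91.8120 (V=419.2650), down 38.3598 (V=472.7171). Price 373.9330; hedge Δ=-1.0000, bond B=436.8179.
  t=2,j=1: stock 150.5114 → up 219.7466 (V=291.3303), down 91.8120 (V=419.2650). Price 286.3065; hedge Δ=-1.0000, bond B=436.8179.
  t=2,j=2: stock 360.2404 → up 525.9510 (V=176.4983), down 219.7466 (V=291.3303). Price 184.3387; hedge Δ=-0.3750, bond B=319.4351.
  t=1,j=0: stock 103.0900 → up 150.5114 (V=286.3065), down 62.8849 (V=373.9330). Price 270.2586; hedge Δ=-1.0000, bond B=373.3486.
  t=1,j=1: stock 246.7400 → up 360.2404 (V=184.3387), down 150.5114 (V=286.3065). Price 187.2886; hedge Δ=-0.4862, bond B=307.2507.
  t=0,j=0: stock 169.0000 → up 246.7400 (V=187.2886), down 103.0900 (V=270.2586). Price 184.2701; hedge Δ=-0.5776, bond B=281.8819.
The time-0 hedge costs 184.2701, which is the no-arbitrage price.

(0,0): Delta=-0.5776 Bond=281.8819
(1,0): Delta=-1.0000 Bond=373.3486
(1,1): Delta=-0.4862 Bond=307.2507
(2,0): Delta=-1.0000 Bond=436.8179
(2,1): Delta=-1.0000 Bond=436.8179
(2,2): Delta=-0.3750 Bond=319.4351
(3,0): Delta=-1.0000 Bond=511.0769
(3,1): Delta=-1.0000 Bond=511.0769
(3,2): Delta=-1.0000 Bond=511.0769
(3,3): Delta=-0.2398 Bond=302.6177
V0=184.2701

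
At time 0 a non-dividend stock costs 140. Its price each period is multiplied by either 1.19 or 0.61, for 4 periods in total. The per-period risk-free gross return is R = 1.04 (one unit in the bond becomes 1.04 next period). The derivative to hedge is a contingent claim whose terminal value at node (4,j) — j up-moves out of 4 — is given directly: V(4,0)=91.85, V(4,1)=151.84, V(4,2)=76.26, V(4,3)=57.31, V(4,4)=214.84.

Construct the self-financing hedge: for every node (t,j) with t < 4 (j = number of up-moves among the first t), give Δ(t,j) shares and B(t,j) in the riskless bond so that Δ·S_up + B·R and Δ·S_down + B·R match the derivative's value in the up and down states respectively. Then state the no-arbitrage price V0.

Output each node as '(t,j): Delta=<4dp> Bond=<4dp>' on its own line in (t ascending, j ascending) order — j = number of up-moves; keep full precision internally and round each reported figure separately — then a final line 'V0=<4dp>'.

Since d<R<u, set p* = (R−d)/(u−d) = 0.7414; price each node as the discounted p*-expectation of its children.
Terminal payoffs: V(4,0)=91.8500, V(4,1)=151.8400, V(4,2)=76.2600, V(4,3)=57.3100, V(4,4)=214.8400
Node (3,0) S=31.7773: V=(p*·151.8400+(1−p*)·91.8500)/1.04=131.0821; Δ=(151.8400−91.8500)/(37.8150−19.3842)=3.2549; B=V−Δ·S=27.6510
Node (3,1) S=61.9919: V=(p*·76.2600+(1−p*)·151.8400)/1.04=92.1217; Δ=(76.2600−151.8400)/(73.7703−37.8150)=-2.1021; B=V−Δ·S=222.4320
Node (3,2) S=120.9349: V=(p*·57.3100+(1−p*)·76.2600)/1.04=59.8181; Δ=(57.3100−76.2600)/(143.9126−73.7703)=-0.2702; B=V−Δ·S=92.4906
Node (3,3) S=235.9223: V=(p*·214.8400+(1−p*)·57.3100)/1.04=167.4033; Δ=(214.8400−57.3100)/(280.7475−143.9126)=1.1512; B=V−Δ·S=-104.2001
Node (2,0) S=52.0940: V=(p*·92.1217+(1−p*)·131.0821)/1.04=98.2670; Δ=(92.1217−131.0821)/(61.9919−31.7773)=-1.2895; B=V−Δ·S=165.4400
Node (2,1) S=101.6260: V=(p*·59.8181+(1−p*)·92.1217)/1.04=65.5505; Δ=(59.8181−92.1217)/(120.9349−61.9919)=-0.5480; B=V−Δ·S=121.2463
Node (2,2) S=198.2540: V=(p*·167.4033+(1−p*)·59.8181)/1.04=134.2111; Δ=(167.4033−59.8181)/(235.9223−120.9349)=0.9356; B=V−Δ·S=-51.2806
Node (1,0) S=85.4000: V=(p*·65.5505+(1−p*)·98.2670)/1.04=71.1650; Δ=(65.5505−98.2670)/(101.6260−52.0940)=-0.6605; B=V−Δ·S=127.5728
Node (1,1) S=166.6000: V=(p*·134.2111+(1−p*)·65.5505)/1.04=111.9751; Δ=(134.2111−65.5505)/(198.2540−101.6260)=0.7106; B=V−Δ·S=-6.4054
Node (0,0) S=140.0000: V=(p*·111.9751+(1−p*)·71.1650)/1.04=97.5200; Δ=(111.9751−71.1650)/(166.6000−85.4000)=0.5026; B=V−Δ·S=27.1578
Check: Δ(0,0)·S0 + B(0,0) = 97.5200 = V0.

(0,0): Delta=0.5026 Bond=27.1578
(1,0): Delta=-0.6605 Bond=127.5728
(1,1): Delta=0.7106 Bond=-6.4054
(2,0): Delta=-1.2895 Bond=165.4400
(2,1): Delta=-0.5480 Bond=121.2463
(2,2): Delta=0.9356 Bond=-51.2806
(3,0): Delta=3.2549 Bond=27.6510
(3,1): Delta=-2.1021 Bond=222.4320
(3,2): Delta=-0.2702 Bond=92.4906
(3,3): Delta=1.1512 Bond=-104.2001
V0=97.5200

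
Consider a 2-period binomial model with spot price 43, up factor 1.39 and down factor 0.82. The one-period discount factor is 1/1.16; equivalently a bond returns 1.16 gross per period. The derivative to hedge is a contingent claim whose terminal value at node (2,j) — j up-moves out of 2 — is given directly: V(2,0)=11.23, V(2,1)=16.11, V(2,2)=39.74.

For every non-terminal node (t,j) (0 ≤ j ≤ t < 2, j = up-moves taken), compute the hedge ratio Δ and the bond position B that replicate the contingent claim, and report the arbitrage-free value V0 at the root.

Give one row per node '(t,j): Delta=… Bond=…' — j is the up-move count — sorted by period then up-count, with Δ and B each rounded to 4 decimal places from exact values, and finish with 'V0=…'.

Under the risk-neutral measure, an up-move has probability p* = (R−d)/(u−d) = 0.5965 and values discount at R = 1.16.
Terminal payoffs: V(2,0)=11.2300, V(2,1)=16.1100, V(2,2)=39.7400
  t=1,j=0: stock 35.2600 → up 49.0114 (V=16.1100), down 28.9132 (V=11.2300). Price 12.1904; hedge Δ=0.2428, bond B=3.6290.
  t=1,j=1: stock 59.7700 → up 83.0803 (V=39.7400), down 49.0114 (V=16.1100). Price 26.0389; hedge Δ=0.6936, bond B=-15.4173.
  t=0,j=0: stock 43.0000 → up 59.7700 (V=26.0389), down 35.2600 (V=12.1904). Price 17.6301; hedge Δ=0.5650, bond B=-6.6655.
Check: Δ(0,0)·S0 + B(0,0) = 17.6301 = V0.

(0,0): Delta=0.5650 Bond=-6.6655
(1,0): Delta=0.2428 Bond=3.6290
(1,1): Delta=0.6936 Bond=-15.4173
V0=17.6301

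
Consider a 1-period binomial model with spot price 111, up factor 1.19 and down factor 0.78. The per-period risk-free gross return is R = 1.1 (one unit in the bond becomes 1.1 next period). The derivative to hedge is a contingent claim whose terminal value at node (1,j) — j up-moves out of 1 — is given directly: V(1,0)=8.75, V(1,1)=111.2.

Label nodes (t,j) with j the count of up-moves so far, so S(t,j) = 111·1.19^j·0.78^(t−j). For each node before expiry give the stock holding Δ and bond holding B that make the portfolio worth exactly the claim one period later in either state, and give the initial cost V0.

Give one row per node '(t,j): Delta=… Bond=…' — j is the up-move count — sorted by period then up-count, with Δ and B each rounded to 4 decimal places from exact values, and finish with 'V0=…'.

(0,0): Delta=2.2512 Bond=-169.2317
V0=80.6463

The replicating-portfolio and risk-neutral prices coincide; use p* = (1.1−0.78)/(1.19−0.78) = 0.7805 for the latter.
Terminal values V(1,·): V(1,0)=8.7500, V(1,1)=111.2000
  t=0,j=0: stock 111.0000 → up 132.0900 (V=111.2000), down 86.5800 (V=8.7500). Price 80.6463; hedge Δ=2.2512, bond B=-169.2317.
The time-0 hedge costs 80.6463, which is the no-arbitrage price.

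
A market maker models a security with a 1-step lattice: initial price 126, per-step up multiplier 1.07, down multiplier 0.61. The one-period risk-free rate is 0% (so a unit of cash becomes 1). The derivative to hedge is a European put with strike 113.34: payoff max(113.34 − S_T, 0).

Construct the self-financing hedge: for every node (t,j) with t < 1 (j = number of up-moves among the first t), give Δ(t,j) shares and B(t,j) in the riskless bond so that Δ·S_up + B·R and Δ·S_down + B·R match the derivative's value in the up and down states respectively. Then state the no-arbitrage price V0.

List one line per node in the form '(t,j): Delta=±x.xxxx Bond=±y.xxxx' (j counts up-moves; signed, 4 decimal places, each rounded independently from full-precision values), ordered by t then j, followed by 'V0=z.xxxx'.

No-arbitrage ⇒ martingale measure with p* = (R−d)/(u−d) = 0.8478.
At expiry t=1: V(1,0)=36.4800, V(1,1)=0.0000
  t=0,j=0: stock 126.0000 → up 134.8200 (V=0.0000), down 76.8600 (V=36.4800). Price 5.5513; hedge Δ=-0.6294, bond B=84.8557.
Each (Δ,B) replicates both successor values, so the strategy is self-financing and V0 is arbitrage-free.

(0,0): Delta=-0.6294 Bond=84.8557
V0=5.5513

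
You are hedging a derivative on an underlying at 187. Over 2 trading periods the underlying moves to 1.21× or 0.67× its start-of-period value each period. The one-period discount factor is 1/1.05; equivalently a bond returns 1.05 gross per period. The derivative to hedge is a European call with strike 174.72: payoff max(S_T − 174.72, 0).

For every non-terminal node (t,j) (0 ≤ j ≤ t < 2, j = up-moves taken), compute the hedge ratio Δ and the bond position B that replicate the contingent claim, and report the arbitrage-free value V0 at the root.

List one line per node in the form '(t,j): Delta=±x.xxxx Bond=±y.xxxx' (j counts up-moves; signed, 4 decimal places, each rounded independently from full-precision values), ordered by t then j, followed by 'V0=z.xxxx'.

Risk-neutral probability p* = (R−d)/(u−d) = (1.05−0.67)/(1.21−0.67) = 0.7037.
At expiry t=2: V(2,0)=0.0000, V(2,1)=0.0000, V(2,2)=99.0667
(1,0): S=125.2900. Δ = (V_up−V_dn)/(S_up−S_dn) = (0.0000−0.0000)/(151.6009−83.9443) = 0.0000. V = [p*·0.0000 + (1−p*)·0.0000]/1.05 = 0.0000. B = V − Δ·S = 0.0000.
(1,1): S=226.2700. Δ = (V_up−V_dn)/(S_up−S_dn) = (99.0667−0.0000)/(273.7867−151.6009) = 0.8108. V = [p*·99.0667 + (1−p*)·0.0000]/1.05 = 66.3939. B = V − Δ·S = -117.0629.
(0,0): S=187.0000. Δ = (V_up−V_dn)/(S_up−S_dn) = (66.3939−0.0000)/(226.2700−125.2900) = 0.6575. V = [p*·66.3939 + (1−p*)·0.0000]/1.05 = 44.4968. B = V − Δ·S = -78.4549.
The time-0 hedge costs 44.4968, which is the no-arbitrage price.

(0,0): Delta=0.6575 Bond=-78.4549
(1,0): Delta=0.0000 Bond=0.0000
(1,1): Delta=0.8108 Bond=-117.0629
V0=44.4968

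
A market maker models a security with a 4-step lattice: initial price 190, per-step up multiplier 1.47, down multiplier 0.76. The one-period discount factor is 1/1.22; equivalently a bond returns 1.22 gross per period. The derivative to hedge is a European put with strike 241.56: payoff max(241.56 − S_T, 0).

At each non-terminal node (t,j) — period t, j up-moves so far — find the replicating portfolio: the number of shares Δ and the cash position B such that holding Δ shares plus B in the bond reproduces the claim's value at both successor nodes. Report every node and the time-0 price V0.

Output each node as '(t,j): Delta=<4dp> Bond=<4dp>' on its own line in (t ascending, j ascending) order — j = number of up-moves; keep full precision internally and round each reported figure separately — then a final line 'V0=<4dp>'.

(0,0): Delta=-0.1312 Bond=32.8661
(1,0): Delta=-0.4027 Bond=79.3015
(1,1): Delta=-0.0549 Bond=18.7897
(2,0): Delta=-1.0000 Bond=162.2951
(2,1): Delta=-0.2349 Bond=61.1244
(2,2): Delta=-0.0044 Bond=2.1621
(3,0): Delta=-1.0000 Bond=198.0000
(3,1): Delta=-1.0000 Bond=198.0000
(3,2): Delta=-0.0199 Bond=7.4912
(3,3): Delta=0.0000 Bond=0.0000
V0=7.9335

No-arbitrage ⇒ martingale measure with p* = (R−d)/(u−d) = 0.6479.
At expiry t=4: V(4,0)=178.1719, V(4,1)=118.9540, V(4,2)=4.4142, V(4,3)=0.0000, V(4,4)=0.0000
(3,0): S=83.4054. Δ = (V_up−V_dn)/(S_up−S_dn) = (118.9540−178.1719)/(122.6060−63.3881) = -1.0000. V = [p*·118.9540 + (1−p*)·178.1719]/1.22 = 114.5946. B = V − Δ·S = 198.0000.
(3,1): S=161.3237. Δ = (V_up−V_dn)/(S_up−S_dn) = (4.4142−118.9540)/(237.1458−122.6060) = -1.0000. V = [p*·4.4142 + (1−p*)·118.9540]/1.22 = 36.6763. B = V − Δ·S = 198.0000.
(3,2): S=312.0340. Δ = (V_up−V_dn)/(S_up−S_dn) = (0.0000−4.4142)/(458.6899−237.1458) = -0.0199. V = [p*·0.0000 + (1−p*)·4.4142]/1.22 = 1.2740. B = V − Δ·S = 7.4912.
(3,3): S=603.5394. Δ = (V_up−V_dn)/(S_up−S_dn) = (0.0000−0.0000)/(887.2029−458.6899) = 0.0000. V = [p*·0.0000 + (1−p*)·0.0000]/1.22 = 0.0000. B = V − Δ·S = 0.0000.
(2,0): S=109.7440. Δ = (V_up−V_dn)/(S_up−S_dn) = (36.6763−114.5946)/(161.3237−83.4054) = -1.0000. V = [p*·36.6763 + (1−p*)·114.5946]/1.22 = 52.5511. B = V − Δ·S = 162.2951.
(2,1): S=212.2680. Δ = (V_up−V_dn)/(S_up−S_dn) = (1.2740−36.6763)/(312.0340−161.3237) = -0.2349. V = [p*·1.2740 + (1−p*)·36.6763]/1.22 = 11.2620. B = V − Δ·S = 61.1244.
(2,2): S=410.5710. Δ = (V_up−V_dn)/(S_up−S_dn) = (0.0000−1.2740)/(603.5394−312.0340) = -0.0044. V = [p*·0.0000 + (1−p*)·1.2740]/1.22 = 0.3677. B = V − Δ·S = 2.1621.
(1,0): S=144.4000. Δ = (V_up−V_dn)/(S_up−S_dn) = (11.2620−52.5511)/(212.2680−109.7440) = -0.4027. V = [p*·11.2620 + (1−p*)·52.5511]/1.22 = 21.1479. B = V − Δ·S = 79.3015.
(1,1): S=279.3000. Δ = (V_up−V_dn)/(S_up−S_dn) = (0.3677−11.2620)/(410.5710−212.2680) = -0.0549. V = [p*·0.3677 + (1−p*)·11.2620]/1.22 = 3.4457. B = V − Δ·S = 18.7897.
(0,0): S=190.0000. Δ = (V_up−V_dn)/(S_up−S_dn) = (3.4457−21.1479)/(279.3000−144.4000) = -0.1312. V = [p*·3.4457 + (1−p*)·21.1479]/1.22 = 7.9335. B = V − Δ·S = 32.8661.
Root portfolio cost Δ·190+B reproduces V0=7.9335.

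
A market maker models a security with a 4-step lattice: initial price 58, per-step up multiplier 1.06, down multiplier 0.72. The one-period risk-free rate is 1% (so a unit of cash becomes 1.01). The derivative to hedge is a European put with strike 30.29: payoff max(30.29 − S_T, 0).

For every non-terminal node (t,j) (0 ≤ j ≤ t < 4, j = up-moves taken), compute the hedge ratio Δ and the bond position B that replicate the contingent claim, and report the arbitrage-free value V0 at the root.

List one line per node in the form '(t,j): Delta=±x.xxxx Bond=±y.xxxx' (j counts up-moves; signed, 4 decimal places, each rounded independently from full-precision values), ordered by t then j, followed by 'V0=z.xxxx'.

(0,0): Delta=-0.0212 Bond=1.3099
(1,0): Delta=-0.1382 Bond=6.2097
(1,1): Delta=-0.0074 Bond=0.4805
(2,0): Delta=-0.7114 Bond=23.5074
(2,1): Delta=-0.0710 Bond=3.3001
(2,2): Delta=0.0000 Bond=0.0000
(3,0): Delta=-1.0000 Bond=29.9901
(3,1): Delta=-0.6776 Bond=22.6653
(3,2): Delta=0.0000 Bond=0.0000
(3,3): Delta=0.0000 Bond=0.0000
V0=0.0832

The replicating-portfolio and risk-neutral prices coincide; use p* = (1.01−0.72)/(1.06−0.72) = 0.8529 for the latter.
Terminal payoffs: V(4,0)=14.7032, V(4,1)=7.3427, V(4,2)=0.0000, V(4,3)=0.0000, V(4,4)=0.0000
  t=3,j=0: stock 21.6484 → up 22.9473 (V=7.3427), down 15.5868 (V=14.7032). Price 8.3417; hedge Δ=-1.0000, bond B=29.9901.
  t=3,j=1: stock 31.8712 → up 33.7835 (V=0.0000), down 22.9473 (V=7.3427). Price 1.0691; hedge Δ=-0.6776, bond B=22.6653.
  t=3,j=2: stock 46.9215 → up 49.7368 (V=0.0000), down 33.7835 (V=0.0000). Price 0.0000; hedge Δ=0.0000, bond B=0.0000.
  t=3,j=3: stock 69.0789 → up 73.2237 (V=0.0000), down 49.7368 (V=0.0000). Price 0.0000; hedge Δ=0.0000, bond B=0.0000.
  t=2,j=0: stock 30.0672 → up 31.8712 (V=1.0691), down 21.6484 (V=8.3417). Price 2.1174; hedge Δ=-0.7114, bond B=23.5074.
  t=2,j=1: stock 44.2656 → up 46.9215 (V=0.0000), down 31.8712 (V=1.0691). Price 0.1557; hedge Δ=-0.0710, bond B=3.3001.
  t=2,j=2: stock 65.1688 → up 69.0789 (V=0.0000), down 46.9215 (V=0.0000). Price 0.0000; hedge Δ=0.0000, bond B=0.0000.
  t=1,j=0: stock 41.7600 → up 44.2656 (V=0.1557), down 30.0672 (V=2.1174). Price 0.4398; hedge Δ=-0.1382, bond B=6.2097.
  t=1,j=1: stock 61.4800 → up 65.1688 (V=0.0000), down 44.2656 (V=0.1557). Price 0.0227; hedge Δ=-0.0074, bond B=0.4805.
  t=0,j=0: stock 58.0000 → up 61.4800 (V=0.0227), down 41.7600 (V=0.4398). Price 0.0832; hedge Δ=-0.0212, bond B=1.3099.
Each (Δ,B) replicates both successor values, so the strategy is self-financing and V0 is arbitrage-free.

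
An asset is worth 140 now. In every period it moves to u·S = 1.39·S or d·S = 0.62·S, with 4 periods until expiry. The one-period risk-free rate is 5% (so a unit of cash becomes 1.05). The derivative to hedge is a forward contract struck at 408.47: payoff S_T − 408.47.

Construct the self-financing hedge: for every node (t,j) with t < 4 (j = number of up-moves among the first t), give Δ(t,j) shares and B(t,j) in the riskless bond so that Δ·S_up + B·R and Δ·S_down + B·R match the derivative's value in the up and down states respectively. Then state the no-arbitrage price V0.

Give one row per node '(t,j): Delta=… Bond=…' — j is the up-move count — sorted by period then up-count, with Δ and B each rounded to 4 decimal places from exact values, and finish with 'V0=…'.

(0,0): Delta=1.0000 Bond=-336.0493
(1,0): Delta=1.0000 Bond=-352.8517
(1,1): Delta=1.0000 Bond=-352.8517
(2,0): Delta=1.0000 Bond=-370.4943
(2,1): Delta=1.0000 Bond=-370.4943
(2,2): Delta=1.0000 Bond=-370.4943
(3,0): Delta=1.0000 Bond=-389.0190
(3,1): Delta=1.0000 Bond=-389.0190
(3,2): Delta=1.0000 Bond=-389.0190
(3,3): Delta=1.0000 Bond=-389.0190
V0=-196.0493

Since d<R<u, set p* = (R−d)/(u−d) = 0.5584; price each node as the discounted p*-expectation of its children.
At expiry t=4: V(4,0)=-387.7831, V(4,1)=-362.0914, V(4,2)=-304.4921, V(4,3)=-175.3583, V(4,4)=114.1515
  t=3,j=0: stock 33.3659 → up 46.3786 (V=-362.0914), down 20.6869 (V=-387.7831). Price -355.6531; hedge Δ=1.0000, bond B=-389.0190.
  t=3,j=1: stock 74.8042 → up 103.9779 (V=-304.4921), down 46.3786 (V=-362.0914). Price -314.2148; hedge Δ=1.0000, bond B=-389.0190.
  t=3,j=2: stock 167.7063 → up 233.1117 (V=-175.3583), down 103.9779 (V=-304.4921). Price -221.3128; hedge Δ=1.0000, bond B=-389.0190.
  t=3,j=3: stock 375.9867 → up 522.6215 (V=114.1515), down 233.1117 (V=-175.3583). Price -13.0324; hedge Δ=1.0000, bond B=-389.0190.
  t=2,j=0: stock 53.8160 → up 74.8042 (V=-314.2148), down 33.3659 (V=-355.6531). Price -316.6783; hedge Δ=1.0000, bond B=-370.4943.
  t=2,j=1: stock 120.6520 → up 167.7063 (V=-221.3128), down 74.8042 (V=-314.2148). Price -249.8423; hedge Δ=1.0000, bond B=-370.4943.
  t=2,j=2: stock 270.4940 → up 375.9867 (V=-13.0324), down 167.7063 (V=-221.3128). Price -100.0003; hedge Δ=1.0000, bond B=-370.4943.
  t=1,j=0: stock 86.8000 → up 120.6520 (V=-249.8423), down 53.8160 (V=-316.6783). Price -266.0517; hedge Δ=1.0000, bond B=-352.8517.
  t=1,j=1: stock 194.6000 → up 270.4940 (V=-100.0003), down 120.6520 (V=-249.8423). Price -158.2517; hedge Δ=1.0000, bond B=-352.8517.
  t=0,j=0: stock 140.0000 → up 194.6000 (V=-158.2517), down 86.8000 (V=-266.0517). Price -196.0493; hedge Δ=1.0000, bond B=-336.0493.
Self-financing check: at every node Δ·S+B equals the discounted successor values.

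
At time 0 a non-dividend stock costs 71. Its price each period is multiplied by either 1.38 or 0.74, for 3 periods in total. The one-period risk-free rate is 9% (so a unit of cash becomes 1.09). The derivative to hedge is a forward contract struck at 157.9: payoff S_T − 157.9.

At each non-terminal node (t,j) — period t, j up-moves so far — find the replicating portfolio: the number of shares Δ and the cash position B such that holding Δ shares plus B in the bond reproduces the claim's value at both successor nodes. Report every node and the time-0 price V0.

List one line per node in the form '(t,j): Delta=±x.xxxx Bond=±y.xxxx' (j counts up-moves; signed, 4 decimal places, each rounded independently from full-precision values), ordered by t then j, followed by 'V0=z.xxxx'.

Since d<R<u, set p* = (R−d)/(u−d) = 0.5469; price each node as the discounted p*-expectation of its children.
Terminal payoffs: V(3,0)=-129.1291, V(3,1)=-104.2462, V(3,2)=-57.8428, V(3,3)=28.6931
(2,0): S=38.8796. Δ = (V_up−V_dn)/(S_up−S_dn) = (-104.2462−-129.1291)/(53.6538−28.7709) = 1.0000. V = [p*·-104.2462 + (1−p*)·-129.1291]/1.09 = -105.9828. B = V − Δ·S = -144.8624.
(2,1): S=72.5052. Δ = (V_up−V_dn)/(S_up−S_dn) = (-57.8428−-104.2462)/(100.0572−53.6538) = 1.0000. V = [p*·-57.8428 + (1−p*)·-104.2462]/1.09 = -72.3572. B = V − Δ·S = -144.8624.
(2,2): S=135.2124. Δ = (V_up−V_dn)/(S_up−S_dn) = (28.6931−-57.8428)/(186.5931−100.0572) = 1.0000. V = [p*·28.6931 + (1−p*)·-57.8428]/1.09 = -9.6500. B = V − Δ·S = -144.8624.
(1,0): S=52.5400. Δ = (V_up−V_dn)/(S_up−S_dn) = (-72.3572−-105.9828)/(72.5052−38.8796) = 1.0000. V = [p*·-72.3572 + (1−p*)·-105.9828]/1.09 = -80.3613. B = V − Δ·S = -132.9013.
(1,1): S=97.9800. Δ = (V_up−V_dn)/(S_up−S_dn) = (-9.6500−-72.3572)/(135.2124−72.5052) = 1.0000. V = [p*·-9.6500 + (1−p*)·-72.3572]/1.09 = -34.9213. B = V − Δ·S = -132.9013.
(0,0): S=71.0000. Δ = (V_up−V_dn)/(S_up−S_dn) = (-34.9213−-80.3613)/(97.9800−52.5400) = 1.0000. V = [p*·-34.9213 + (1−p*)·-80.3613]/1.09 = -50.9278. B = V − Δ·S = -121.9278.
Check: Δ(0,0)·S0 + B(0,0) = -50.9278 = V0.

(0,0): Delta=1.0000 Bond=-121.9278
(1,0): Delta=1.0000 Bond=-132.9013
(1,1): Delta=1.0000 Bond=-132.9013
(2,0): Delta=1.0000 Bond=-144.8624
(2,1): Delta=1.0000 Bond=-144.8624
(2,2): Delta=1.0000 Bond=-144.8624
V0=-50.9278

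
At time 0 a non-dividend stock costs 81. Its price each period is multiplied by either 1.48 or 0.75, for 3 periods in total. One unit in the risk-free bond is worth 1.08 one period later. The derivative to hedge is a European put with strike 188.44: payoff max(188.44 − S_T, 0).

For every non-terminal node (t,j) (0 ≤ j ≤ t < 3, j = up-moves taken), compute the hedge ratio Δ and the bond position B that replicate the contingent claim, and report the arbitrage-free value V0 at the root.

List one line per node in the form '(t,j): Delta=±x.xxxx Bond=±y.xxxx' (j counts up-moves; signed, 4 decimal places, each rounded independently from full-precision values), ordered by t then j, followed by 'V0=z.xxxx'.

The replicating-portfolio and risk-neutral prices coincide; use p* = (1.08−0.75)/(1.48−0.75) = 0.4521 for the latter.
At expiry t=3: V(3,0)=154.2681, V(3,1)=121.0075, V(3,2)=55.3732, V(3,3)=0.0000
  t=2,j=0: stock 45.5625 → up 67.4325 (V=121.0075), down 34.1719 (V=154.2681). Price 128.9190; hedge Δ=-1.0000, bond B=174.4815.
  t=2,j=1: stock 89.9100 → up 133.0668 (V=55.3732), down 67.4325 (V=121.0075). Price 84.5715; hedge Δ=-1.0000, bond B=174.4815.
  t=2,j=2: stock 177.4224 → up 262.5852 (V=0.0000), down 133.0668 (V=55.3732). Price 28.0940; hedge Δ=-0.4275, bond B=103.9477.
  t=1,j=0: stock 60.7500 → up 89.9100 (V=84.5715), down 45.5625 (V=128.9190). Price 100.8069; hedge Δ=-1.0000, bond B=161.5569.
  t=1,j=1: stock 119.8800 → up 177.4224 (V=28.0940), down 89.9100 (V=84.5715). Price 54.6672; hedge Δ=-0.6454, bond B=132.0336.
  t=0,j=0: stock 81.0000 → up 119.8800 (V=54.6672), down 60.7500 (V=100.8069). Price 74.0271; hedge Δ=-0.7803, bond B=137.2322.
Each (Δ,B) replicates both successor values, so the strategy is self-financing and V0 is arbitrage-free.

(0,0): Delta=-0.7803 Bond=137.2322
(1,0): Delta=-1.0000 Bond=161.5569
(1,1): Delta=-0.6454 Bond=132.0336
(2,0): Delta=-1.0000 Bond=174.4815
(2,1): Delta=-1.0000 Bond=174.4815
(2,2): Delta=-0.4275 Bond=103.9477
V0=74.0271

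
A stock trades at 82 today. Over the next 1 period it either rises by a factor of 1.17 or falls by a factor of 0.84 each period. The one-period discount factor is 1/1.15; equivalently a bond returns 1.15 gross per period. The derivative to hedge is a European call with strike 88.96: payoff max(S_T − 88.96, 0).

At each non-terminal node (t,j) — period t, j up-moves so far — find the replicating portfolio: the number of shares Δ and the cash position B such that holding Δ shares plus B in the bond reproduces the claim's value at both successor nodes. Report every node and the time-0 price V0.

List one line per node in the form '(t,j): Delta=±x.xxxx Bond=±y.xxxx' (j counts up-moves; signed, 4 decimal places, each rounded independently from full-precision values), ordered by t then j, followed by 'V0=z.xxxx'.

(0,0): Delta=0.2579 Bond=-15.4498
V0=5.7017

Since d<R<u, set p* = (R−d)/(u−d) = 0.9394; price each node as the discounted p*-expectation of its children.
Terminal payoffs: V(1,0)=0.0000, V(1,1)=6.9800
Node (0,0) S=82.0000: V=(p*·6.9800+(1−p*)·0.0000)/1.15=5.7017; Δ=(6.9800−0.0000)/(95.9400−68.8800)=0.2579; B=V−Δ·S=-15.4498
Check: Δ(0,0)·S0 + B(0,0) = 5.7017 = V0.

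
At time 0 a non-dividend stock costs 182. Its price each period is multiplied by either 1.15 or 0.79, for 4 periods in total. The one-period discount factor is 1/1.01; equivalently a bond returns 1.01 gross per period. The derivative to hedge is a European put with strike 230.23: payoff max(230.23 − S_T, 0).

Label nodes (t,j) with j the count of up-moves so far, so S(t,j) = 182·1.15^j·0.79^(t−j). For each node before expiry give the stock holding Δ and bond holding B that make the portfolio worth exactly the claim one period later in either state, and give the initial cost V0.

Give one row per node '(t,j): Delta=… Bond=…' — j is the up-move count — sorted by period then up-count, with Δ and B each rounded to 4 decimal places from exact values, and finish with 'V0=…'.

Since d<R<u, set p* = (R−d)/(u−d) = 0.6111; price each node as the discounted p*-expectation of its children.
Terminal values V(4,·): V(4,0)=159.3409, V(4,1)=127.0369, V(4,2)=80.0123, V(4,3)=11.5586, V(4,4)=0.0000
(3,0): S=89.7331. Δ = (V_up−V_dn)/(S_up−S_dn) = (127.0369−159.3409)/(103.1931−70.8891) = -1.0000. V = [p*·127.0369 + (1−p*)·159.3409]/1.01 = 138.2174. B = V − Δ·S = 227.9505.
(3,1): S=130.6241. Δ = (V_up−V_dn)/(S_up−S_dn) = (80.0123−127.0369)/(150.2177−103.1931) = -1.0000. V = [p*·80.0123 + (1−p*)·127.0369]/1.01 = 97.3264. B = V − Δ·S = 227.9505.
(3,2): S=190.1490. Δ = (V_up−V_dn)/(S_up−S_dn) = (11.5586−80.0123)/(218.6714−150.2177) = -1.0000. V = [p*·11.5586 + (1−p*)·80.0123]/1.01 = 37.8014. B = V − Δ·S = 227.9505.
(3,3): S=276.7992. Δ = (V_up−V_dn)/(S_up−S_dn) = (0.0000−11.5586)/(318.3191−218.6714) = -0.1160. V = [p*·0.0000 + (1−p*)·11.5586]/1.01 = 4.4505. B = V − Δ·S = 36.5577.
(2,0): S=113.5862. Δ = (V_up−V_dn)/(S_up−S_dn) = (97.3264−138.2174)/(130.6241−89.7331) = -1.0000. V = [p*·97.3264 + (1−p*)·138.2174]/1.01 = 112.1074. B = V − Δ·S = 225.6936.
(2,1): S=165.3470. Δ = (V_up−V_dn)/(S_up−S_dn) = (37.8014−97.3264)/(190.1490−130.6241) = -1.0000. V = [p*·37.8014 + (1−p*)·97.3264]/1.01 = 60.3466. B = V − Δ·S = 225.6936.
(2,2): S=240.6950. Δ = (V_up−V_dn)/(S_up−S_dn) = (4.4505−37.8014)/(276.7992−190.1490) = -0.3849. V = [p*·4.4505 + (1−p*)·37.8014]/1.01 = 17.2478. B = V − Δ·S = 109.8893.
(1,0): S=143.7800. Δ = (V_up−V_dn)/(S_up−S_dn) = (60.3466−112.1074)/(165.3470−113.5862) = -1.0000. V = [p*·60.3466 + (1−p*)·112.1074]/1.01 = 79.6790. B = V − Δ·S = 223.4590.
(1,1): S=209.3000. Δ = (V_up−V_dn)/(S_up−S_dn) = (17.2478−60.3466)/(240.6950−165.3470) = -0.5720. V = [p*·17.2478 + (1−p*)·60.3466]/1.01 = 33.6717. B = V − Δ·S = 153.3904.
(0,0): S=182.0000. Δ = (V_up−V_dn)/(S_up−S_dn) = (33.6717−79.6790)/(209.3000−143.7800) = -0.7022. V = [p*·33.6717 + (1−p*)·79.6790]/1.01 = 51.0529. B = V − Δ·S = 178.8508.
The time-0 hedge costs 51.0529, which is the no-arbitrage price.

(0,0): Delta=-0.7022 Bond=178.8508
(1,0): Delta=-1.0000 Bond=223.4590
(1,1): Delta=-0.5720 Bond=153.3904
(2,0): Delta=-1.0000 Bond=225.6936
(2,1): Delta=-1.0000 Bond=225.6936
(2,2): Delta=-0.3849 Bond=109.8893
(3,0): Delta=-1.0000 Bond=227.9505
(3,1): Delta=-1.0000 Bond=227.9505
(3,2): Delta=-1.0000 Bond=227.9505
(3,3): Delta=-0.1160 Bond=36.5577
V0=51.0529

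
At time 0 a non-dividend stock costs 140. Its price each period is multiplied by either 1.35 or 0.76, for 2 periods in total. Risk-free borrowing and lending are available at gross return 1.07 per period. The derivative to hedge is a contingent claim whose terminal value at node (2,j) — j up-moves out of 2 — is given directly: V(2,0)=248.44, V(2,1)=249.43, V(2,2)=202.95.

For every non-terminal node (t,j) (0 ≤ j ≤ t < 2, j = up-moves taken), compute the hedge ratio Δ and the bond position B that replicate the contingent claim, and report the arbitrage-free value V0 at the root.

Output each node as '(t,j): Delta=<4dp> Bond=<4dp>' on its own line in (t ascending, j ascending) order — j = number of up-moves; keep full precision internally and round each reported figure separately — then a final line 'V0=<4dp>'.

(0,0): Delta=-0.2710 Bond=244.3999
(1,0): Delta=0.0158 Bond=230.9951
(1,1): Delta=-0.4168 Bond=289.0678
V0=206.4593

The replicating-portfolio and risk-neutral prices coincide; use p* = (1.07−0.76)/(1.35−0.76) = 0.5254 for the latter.
Terminal values V(2,·): V(2,0)=248.4400, V(2,1)=249.4300, V(2,2)=202.9500
  t=1,j=0: stock 106.4000 → up 143.6400 (V=249.4300), down 80.8640 (V=248.4400). Price 232.6731; hedge Δ=0.0158, bond B=230.9951.
  t=1,j=1: stock 189.0000 → up 255.1500 (V=202.9500), down 143.6400 (V=249.4300). Price 210.2881; hedge Δ=-0.4168, bond B=289.0678.
  t=0,j=0: stock 140.0000 → up 189.0000 (V=210.2881), down 106.4000 (V=232.6731). Price 206.4593; hedge Δ=-0.2710, bond B=244.3999.
Check: Δ(0,0)·S0 + B(0,0) = 206.4593 = V0.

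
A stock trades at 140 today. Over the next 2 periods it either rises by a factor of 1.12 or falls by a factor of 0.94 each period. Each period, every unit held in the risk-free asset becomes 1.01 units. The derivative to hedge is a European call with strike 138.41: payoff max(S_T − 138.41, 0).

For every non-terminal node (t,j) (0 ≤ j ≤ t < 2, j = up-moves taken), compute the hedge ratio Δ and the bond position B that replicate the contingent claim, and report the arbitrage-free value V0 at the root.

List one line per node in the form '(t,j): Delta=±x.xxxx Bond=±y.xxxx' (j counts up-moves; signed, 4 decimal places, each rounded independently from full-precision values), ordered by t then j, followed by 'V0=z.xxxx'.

Under the risk-neutral measure, an up-move has probability p* = (R−d)/(u−d) = 0.3889 and values discount at R = 1.01.
At expiry t=2: V(2,0)=0.0000, V(2,1)=8.9820, V(2,2)=37.2060
  t=1,j=0: stock 131.6000 → up 147.3920 (V=8.9820), down 123.7040 (V=0.0000). Price 3.4584; hedge Δ=0.3792, bond B=-46.4416.
  t=1,j=1: stock 156.8000 → up 175.6160 (V=37.2060), down 147.3920 (V=8.9820). Price 19.7604; hedge Δ=1.0000, bond B=-137.0396.
  t=0,j=0: stock 140.0000 → up 156.8000 (V=19.7604), down 131.6000 (V=3.4584). Price 9.7011; hedge Δ=0.6469, bond B=-80.8655.
The time-0 hedge costs 9.7011, which is the no-arbitrage price.

(0,0): Delta=0.6469 Bond=-80.8655
(1,0): Delta=0.3792 Bond=-46.4416
(1,1): Delta=1.0000 Bond=-137.0396
V0=9.7011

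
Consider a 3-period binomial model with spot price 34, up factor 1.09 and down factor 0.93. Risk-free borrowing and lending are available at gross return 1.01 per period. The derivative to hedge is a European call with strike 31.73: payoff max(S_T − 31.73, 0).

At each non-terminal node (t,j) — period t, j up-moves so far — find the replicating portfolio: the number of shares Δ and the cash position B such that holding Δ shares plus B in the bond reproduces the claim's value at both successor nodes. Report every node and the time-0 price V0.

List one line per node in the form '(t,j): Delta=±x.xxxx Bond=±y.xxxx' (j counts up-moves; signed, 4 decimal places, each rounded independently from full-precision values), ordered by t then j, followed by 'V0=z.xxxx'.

(0,0): Delta=0.8026 Bond=-23.5534
(1,0): Delta=0.5712 Bond=-16.4732
(1,1): Delta=1.0000 Bond=-31.1048
(2,0): Delta=0.0687 Bond=-1.8600
(2,1): Delta=1.0000 Bond=-31.4158
(2,2): Delta=1.0000 Bond=-31.4158
V0=3.7348

Under the risk-neutral measure, an up-move has probability p* = (R−d)/(u−d) = 0.5000 and values discount at R = 1.01.
Payoff layer (t=3): V(3,0)=0.0000, V(3,1)=0.3232, V(3,2)=5.8377, V(3,3)=12.3010
Node (2,0) S=29.4066: V=(p*·0.3232+(1−p*)·0.0000)/1.01=0.1600; Δ=(0.3232−0.0000)/(32.0532−27.3481)=0.0687; B=V−Δ·S=-1.8600
Node (2,1) S=34.4658: V=(p*·5.8377+(1−p*)·0.3232)/1.01=3.0500; Δ=(5.8377−0.3232)/(37.5677−32.0532)=1.0000; B=V−Δ·S=-31.4158
Node (2,2) S=40.3954: V=(p*·12.3010+(1−p*)·5.8377)/1.01=8.9796; Δ=(12.3010−5.8377)/(44.0310−37.5677)=1.0000; B=V−Δ·S=-31.4158
Node (1,0) S=31.6200: V=(p*·3.0500+(1−p*)·0.1600)/1.01=1.5891; Δ=(3.0500−0.1600)/(34.4658−29.4066)=0.5712; B=V−Δ·S=-16.4732
Node (1,1) S=37.0600: V=(p*·8.9796+(1−p*)·3.0500)/1.01=5.9552; Δ=(8.9796−3.0500)/(40.3954−34.4658)=1.0000; B=V−Δ·S=-31.1048
Node (0,0) S=34.0000: V=(p*·5.9552+(1−p*)·1.5891)/1.01=3.7348; Δ=(5.9552−1.5891)/(37.0600−31.6200)=0.8026; B=V−Δ·S=-23.5534
Each (Δ,B) replicates both successor values, so the strategy is self-financing and V0 is arbitrage-free.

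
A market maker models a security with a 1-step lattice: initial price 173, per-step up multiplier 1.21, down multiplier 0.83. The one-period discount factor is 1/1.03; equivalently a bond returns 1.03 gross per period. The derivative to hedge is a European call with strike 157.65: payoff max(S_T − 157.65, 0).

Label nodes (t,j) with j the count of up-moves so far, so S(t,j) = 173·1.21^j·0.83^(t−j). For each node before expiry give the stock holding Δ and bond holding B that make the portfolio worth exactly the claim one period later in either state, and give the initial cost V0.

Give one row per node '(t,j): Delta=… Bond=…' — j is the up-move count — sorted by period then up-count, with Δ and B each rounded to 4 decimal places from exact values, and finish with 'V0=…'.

(0,0): Delta=0.7861 Bond=-109.5922
V0=26.4078

Risk-neutral probability p* = (R−d)/(u−d) = (1.03−0.83)/(1.21−0.83) = 0.5263.
Terminal payoffs: V(1,0)=0.0000, V(1,1)=51.6800
Node (0,0) S=173.0000: V=(p*·51.6800+(1−p*)·0.0000)/1.03=26.4078; Δ=(51.6800−0.0000)/(209.3300−143.5900)=0.7861; B=V−Δ·S=-109.5922
Each (Δ,B) replicates both successor values, so the strategy is self-financing and V0 is arbitrage-free.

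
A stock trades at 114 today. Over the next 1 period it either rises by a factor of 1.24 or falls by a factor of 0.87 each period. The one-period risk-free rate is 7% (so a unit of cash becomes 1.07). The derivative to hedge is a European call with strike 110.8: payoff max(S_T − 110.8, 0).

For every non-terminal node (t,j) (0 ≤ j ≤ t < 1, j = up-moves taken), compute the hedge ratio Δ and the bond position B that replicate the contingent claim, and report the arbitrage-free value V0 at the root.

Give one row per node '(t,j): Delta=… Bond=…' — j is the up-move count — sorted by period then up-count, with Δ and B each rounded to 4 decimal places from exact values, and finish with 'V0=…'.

Under the risk-neutral measure, an up-move has probability p* = (R−d)/(u−d) = 0.5405 and values discount at R = 1.07.
Payoff layer (t=1): V(1,0)=0.0000, V(1,1)=30.5600
(0,0): S=114.0000. Δ = (V_up−V_dn)/(S_up−S_dn) = (30.5600−0.0000)/(141.3600−99.1800) = 0.7245. V = [p*·30.5600 + (1−p*)·0.0000]/1.07 = 15.4382. B = V − Δ·S = -67.1564.
Self-financing check: at every node Δ·S+B equals the discounted successor values.

(0,0): Delta=0.7245 Bond=-67.1564
V0=15.4382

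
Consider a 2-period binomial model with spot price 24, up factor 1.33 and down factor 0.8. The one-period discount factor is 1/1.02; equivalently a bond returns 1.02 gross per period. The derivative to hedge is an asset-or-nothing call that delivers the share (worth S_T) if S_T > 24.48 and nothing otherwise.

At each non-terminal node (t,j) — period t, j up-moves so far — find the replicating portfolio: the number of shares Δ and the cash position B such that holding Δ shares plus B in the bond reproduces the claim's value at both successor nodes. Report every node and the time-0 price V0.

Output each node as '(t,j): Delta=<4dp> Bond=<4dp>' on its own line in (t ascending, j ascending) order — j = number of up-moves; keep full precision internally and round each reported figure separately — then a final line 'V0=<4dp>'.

Risk-neutral probability p* = (R−d)/(u−d) = (1.02−0.8)/(1.33−0.8) = 0.4151.
At expiry t=2: V(2,0)=0.0000, V(2,1)=25.5360, V(2,2)=42.4536
(1,0): S=19.2000. Δ = (V_up−V_dn)/(S_up−S_dn) = (25.5360−0.0000)/(25.5360−15.3600) = 2.5094. V = [p*·25.5360 + (1−p*)·0.0000]/1.02 = 10.3920. B = V − Δ·S = -37.7891.
(1,1): S=31.9200. Δ = (V_up−V_dn)/(S_up−S_dn) = (42.4536−25.5360)/(42.4536−25.5360) = 1.0000. V = [p*·42.4536 + (1−p*)·25.5360]/1.02 = 31.9200. B = V − Δ·S = 0.0000.
(0,0): S=24.0000. Δ = (V_up−V_dn)/(S_up−S_dn) = (31.9200−10.3920)/(31.9200−19.2000) = 1.6925. V = [p*·31.9200 + (1−p*)·10.3920]/1.02 = 18.9492. B = V − Δ·S = -21.6697.
The time-0 hedge costs 18.9492, which is the no-arbitrage price.

(0,0): Delta=1.6925 Bond=-21.6697
(1,0): Delta=2.5094 Bond=-37.7891
(1,1): Delta=1.0000 Bond=0.0000
V0=18.9492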